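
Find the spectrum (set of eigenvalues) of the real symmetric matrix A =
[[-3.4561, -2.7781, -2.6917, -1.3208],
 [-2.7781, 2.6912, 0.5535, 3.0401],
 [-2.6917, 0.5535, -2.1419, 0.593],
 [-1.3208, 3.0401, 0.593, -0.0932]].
sigma(A) ≈ {-6, -2, -1, 6}

A is real symmetric, so its spectrum consists of real eigenvalues. Expanding the characteristic polynomial of the displayed matrix gives
  det(λ I - A) = p(λ) = λ^4 + (3)λ^3 + (-34)λ^2 + (-108)λ + (-72).
Solving p(λ) = 0 yields eigenvalues ≈ -6, -2, -1, 6. (A is shown rounded to 4 decimals, so these recover the underlying integer eigenvalues to within that precision.)
Verification: the trace of A = -3 equals the sum of eigenvalues -3, and det(A) ≈ -72.0009 matches the eigenvalue product -72.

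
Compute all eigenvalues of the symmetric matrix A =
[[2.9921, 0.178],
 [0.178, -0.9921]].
sigma(A) ≈ {-1, 3}

A is real symmetric, so its spectrum consists of real eigenvalues. Expanding the characteristic polynomial of the displayed matrix gives
  det(λ I - A) = p(λ) = λ^2 + (-2)λ + (-3).
Solving p(λ) = 0 yields eigenvalues ≈ -1, 3. (A is shown rounded to 4 decimals, so these recover the underlying integer eigenvalues to within that precision.)
Verification: the trace of A = 2 equals the sum of eigenvalues 2, and det(A) ≈ -3.0001 matches the eigenvalue product -3.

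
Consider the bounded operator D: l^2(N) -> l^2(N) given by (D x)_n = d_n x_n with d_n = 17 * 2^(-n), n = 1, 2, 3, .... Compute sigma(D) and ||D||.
sigma(D) = {17 * 2^(-n) : n ≥ 1} ∪ {0}; ||D|| = 17/2

A bounded diagonal operator on l^2 with diagonal entries d_n has spectrum equal to the closure of {d_n : n ≥ 1}: every d_n is an eigenvalue (with eigenvector e_n), so {d_n} ⊂ sigma(D); the spectrum is closed, so its closure is too; and for lambda not in the closure, (D - lambda I) has bounded inverse (the diagonal entries 1/(d_n - lambda) are bounded). For our sequence d_n = 17 * 2^(-n), n = 1, 2, 3, ...:
  - {d_n} = {17 * 2^(-n) : n ≥ 1}; the only limit point is 0
  - closure = {17 * 2^(-n) : n ≥ 1} ∪ {0}
For the norm: a diagonal operator has ||D|| = sup_n |d_n|. Here d_n = 17 * 2^(-n) is positive and decreasing, so sup_n |d_n| = d_1 = 17/2. So ||D|| = 17/2.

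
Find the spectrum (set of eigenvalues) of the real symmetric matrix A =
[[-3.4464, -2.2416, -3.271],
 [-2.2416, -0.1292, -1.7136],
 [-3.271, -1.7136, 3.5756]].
sigma(A) ≈ {-6, 1, 5}

A is real symmetric, so its spectrum consists of real eigenvalues. Expanding the characteristic polynomial of the displayed matrix gives
  det(λ I - A) = p(λ) = λ^3 + (0)λ^2 + (-31)λ + (30.0012).
Solving p(λ) = 0 yields eigenvalues ≈ -6, 1, 5. (A is shown rounded to 4 decimals, so these recover the underlying integer eigenvalues to within that precision.)
Verification: the trace of A = 0 equals the sum of eigenvalues 0, and det(A) ≈ -30.0012 matches the eigenvalue product -30.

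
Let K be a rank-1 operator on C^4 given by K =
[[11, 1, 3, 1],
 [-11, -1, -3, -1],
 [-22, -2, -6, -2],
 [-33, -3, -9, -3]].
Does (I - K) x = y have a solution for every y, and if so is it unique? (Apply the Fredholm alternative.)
(I - K) is singular (det(I - K) = 0, i.e. 1 ∈ sigma(K)). (I - K) x = y is solvable iff y ⊥ ker((I - K)^*) = span{(11, 1, 3, 1)}, i.e. iff 11y_1 + y_2 + 3y_3 + y_4 = 0. When solvable, the solutions are x = y + c·(1, -1, -2, -3), c arbitrary (ker(I - K) = span{(1, -1, -2, -3)}, dimension 1).

K has rank 1, so it is an outer product K = u v^T: every row of K is a multiple of one row vector. Reading off the entries, u = (1, -1, -2, -3) and v = (11, 1, 3, 1) (row i of K equals u_i·v^T). A rank-one matrix u v^T satisfies K u = u (v·u) and kills the (3)-dimensional subspace v^⊥, so its characteristic polynomial is lambda^3 (lambda - v·u) with v·u = tr K = 1. Hence the eigenvalues of I - K are 1 (multiplicity 3) and 1 - (1) = 0, so det(I - K) = 0. (Direct check: I - K =
[[-10, -1, -3, -1],
 [11, 2, 3, 1],
 [22, 2, 7, 2],
 [33, 3, 9, 4]]
has determinant 0.) So 1 is an eigenvalue of K and (I - K) is not invertible. The finite-dimensional Fredholm alternative says: either (I - K) is invertible, or ker(I - K) ≠ {0} and then range(I - K) = ker((I - K)^*)^⊥, with dim ker(I - K) = dim ker((I - K)^*). We are in the second case, so we need both kernels. Kernel of I - K: (I - K) u = u - u (v·u) = u - u = 0, so ker(I - K) = span{u} = span{(1, -1, -2, -3)} (it is exactly 1-dimensional because rank(I - K) = 3). Kernel of the adjoint: K is real, so (I - K)^* = I - K^T = I - v u^T, and (I - v u^T) v = v - v (u·v) = 0; hence ker((I - K)^*) = span{v} = span{(11, 1, 3, 1)}. Therefore (I - K) x = y is solvable iff <y, v> = 0, i.e. iff 11y_1 + y_2 + 3y_3 + y_4 = 0. When this holds, K y = u (v·y) = 0, so (I - K) y = y and x = y is a particular solution; the full solution set is the line x = y + c·u = y + c·(1, -1, -2, -3), c ∈ C.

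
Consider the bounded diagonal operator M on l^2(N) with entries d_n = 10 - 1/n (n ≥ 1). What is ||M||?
||M|| = 10

For a diagonal operator on l^2 with entries d_n, ||M|| = sup_n |d_n|. Here d_1 = 9, d_2 = 19/2, ..., and d_n = 10 - 1/n increases monotonically toward 10. All terms lie in [9, 10), so |d_n| = d_n and the supremum is the limit 10, which is not attained by any individual d_n. Hence ||M|| = 10.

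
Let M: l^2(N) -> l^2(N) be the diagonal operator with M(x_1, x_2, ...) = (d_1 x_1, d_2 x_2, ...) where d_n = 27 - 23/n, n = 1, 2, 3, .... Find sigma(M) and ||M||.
sigma(M) = {27 - 23/n : n ≥ 1} ∪ {27}; ||M|| = 27

A bounded diagonal operator on l^2 with diagonal entries d_n has spectrum equal to the closure of {d_n : n ≥ 1}: every d_n is an eigenvalue (with eigenvector e_n), so {d_n} ⊂ sigma(M); the spectrum is closed, so its closure is too; and for lambda not in the closure, (M - lambda I) has bounded inverse (the diagonal entries 1/(d_n - lambda) are bounded). For our sequence d_n = 27 - 23/n, n = 1, 2, 3, ...:
  - {d_n} = {27 - 23/n : n ≥ 1}; the only limit point is 27
  - closure = {27 - 23/n : n ≥ 1} ∪ {27}
For the norm: a diagonal operator has ||M|| = sup_n |d_n|. Here d_n = 27 - 23/n increases monotonically from d_1 = 4 toward 27, with all terms in [4, 27); so sup_n |d_n| = 27 (the supremum is the limit, not attained). So ||M|| = 27.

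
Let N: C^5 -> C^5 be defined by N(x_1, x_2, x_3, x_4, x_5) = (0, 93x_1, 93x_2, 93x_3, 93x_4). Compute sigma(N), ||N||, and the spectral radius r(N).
sigma(N) = {0}; ||N|| = 93; r(N) = 0. (N is nilpotent with N^5 = 0.)

On C^5, N is a strictly lower-triangular matrix with 93 on the subdiagonal and zeros elsewhere, so its characteristic polynomial is lambda^5 and every eigenvalue is 0: sigma(N) = {0}. For the operator norm, N e_i = 93e_{i+1} for i = 1, ..., 4 and N e_5 = 0, so the singular values of N are 93 (with multiplicity 4) and 0; hence ||N|| = 93. The spectral radius r(N) = max|lambda| = 0. Note ||N|| > r(N) — characteristic of non-normal nilpotent operators. Indeed N^5 = 0.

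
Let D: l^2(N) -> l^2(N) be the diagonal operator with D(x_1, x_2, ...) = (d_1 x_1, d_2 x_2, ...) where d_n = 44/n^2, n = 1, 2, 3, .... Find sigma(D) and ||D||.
sigma(D) = {44/n^2 : n ≥ 1} ∪ {0}; ||D|| = 44

A bounded diagonal operator on l^2 with diagonal entries d_n has spectrum equal to the closure of {d_n : n ≥ 1}: every d_n is an eigenvalue (with eigenvector e_n), so {d_n} ⊂ sigma(D); the spectrum is closed, so its closure is too; and for lambda not in the closure, (D - lambda I) has bounded inverse (the diagonal entries 1/(d_n - lambda) are bounded). For our sequence d_n = 44/n^2, n = 1, 2, 3, ...:
  - {d_n} = {44/n^2 : n ≥ 1}; the only limit point is 0
  - closure = {44/n^2 : n ≥ 1} ∪ {0}
For the norm: a diagonal operator has ||D|| = sup_n |d_n|. Here d_n = 44/n^2 is positive and decreasing, so sup_n |d_n| = d_1 = 44. So ||D|| = 44.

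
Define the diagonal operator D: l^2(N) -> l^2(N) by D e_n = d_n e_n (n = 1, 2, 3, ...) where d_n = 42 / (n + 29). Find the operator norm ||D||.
||D|| = 7/5 (attained at n = 1)

For D diagonal, ||D|| = sup_n |d_n| = sup_n 42/(n + 29). This is positive and strictly decreasing in n, so the supremum is attained at n = 1: d_1 = 42/(1 + 29) = 7/5. Hence ||D|| = 7/5.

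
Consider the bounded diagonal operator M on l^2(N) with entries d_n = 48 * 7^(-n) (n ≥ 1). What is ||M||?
||M|| = 48/7 (attained at n = 1)

For M diagonal, ||M|| = sup_n |d_n|. The sequence d_n = 48 * 7^(-n) is positive and strictly decreasing (ratio 7^(-1) < 1), so the supremum is d_1 = 48/7. Hence ||M|| = 48/7.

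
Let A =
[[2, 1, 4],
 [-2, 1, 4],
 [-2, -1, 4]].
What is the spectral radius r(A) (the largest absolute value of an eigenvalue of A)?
r(A) ≈ 4.3669

The eigenvalues of A are the roots of its characteristic polynomial. With M = A (coefficients from the trace, the sum of principal 2x2 minors, and det A):
  p(λ) = det(λ I - M) = λ^3 - 7λ^2 + 28λ - 32.
No integer candidate from the rational root theorem (±divisors of 32) is a root, so the roots are irrational. The cubic discriminant is Δ = -8048 < 0, so there is one real root and a complex-conjugate pair. p(1) = -10 and p(2) = 4 have opposite signs, so a root lies in (1, 2); Newton's method refines it to λ ≈ 1.6781. Dividing out (λ - (1.6781)) leaves approximately λ^2 - 5.3219λ + 19.0694. For λ^2 - 5.3219λ + 19.0694 the discriminant is -47.9547. It is negative, so the remaining roots are the complex-conjugate pair λ ≈ 2.661 ± 3.4625i. Their product equals the constant term, so |λ|^2 ≈ 19.0694 and |λ| ≈ 4.3669.
Thus the eigenvalues (to 4 decimals) are 1.6781 (modulus 1.6781); 2.661 ± 3.4625i (modulus 4.3669). The spectral radius is the largest modulus: r(A) ≈ 4.3669. (Cross-check: r(A) ≤ ||A||_2 ≈ 7.0682; equality holds whenever A is normal, though it can also hold for some non-normal A.)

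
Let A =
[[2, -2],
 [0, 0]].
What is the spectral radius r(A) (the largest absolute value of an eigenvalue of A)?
r(A) = 2

The eigenvalues of A are the roots of its characteristic polynomial. With M = A (coefficients from the trace and determinant):
  p(λ) = det(λ I - M) = λ^2 - 2λ.
For λ^2 - 2λ the discriminant is 4. It is a perfect square (2^2), so the roots are rational: λ = (2 ± 2)/2 = 2, 0.
Thus the eigenvalues (to 4 decimals) are 2 (modulus 2); 0 (modulus 0). The spectral radius is the largest modulus: r(A) = 2. (Cross-check: r(A) ≤ ||A||_2 ≈ 2.8284; equality holds whenever A is normal, though it can also hold for some non-normal A.)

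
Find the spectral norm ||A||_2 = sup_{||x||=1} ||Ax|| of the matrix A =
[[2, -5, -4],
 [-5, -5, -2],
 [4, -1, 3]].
||A||_2 ≈ 8.8304 (= sqrt(largest eigenvalue of A^T A))

||A||_2 = sigma_max(A) = sqrt(lambda_max(A^T A)). Form the symmetric matrix M = A^T A =
[[45, 11, 14],
 [11, 51, 27],
 [14, 27, 29]].
Its characteristic polynomial (trace, sum of principal 2x2 minors, determinant of M give the coefficients) is
  p(λ) = det(λ I - M) = λ^3 - 125λ^2 + 4033λ - 28561.
No integer candidate from the rational root theorem (±divisors of 28561) is a root, so the roots are irrational. The cubic discriminant is Δ = 5765712160 > 0, so there are three distinct real roots. p(9) = -1660 and p(10) = 269 have opposite signs, so a root lies in (9, 10); Newton's method refines it to λ ≈ 9.8543. p(37) = 188 and p(38) = -935 have opposite signs, so a root lies in (37, 38); Newton's method refines it to λ ≈ 37.169. p(77) = -2612 and p(78) = 65 have opposite signs, so a root lies in (77, 78); Newton's method refines it to λ ≈ 77.9766. Check (Vieta): the three roots sum to 125, matching tr M = 125.
So the eigenvalues of A^T A are ≈ 9.8543, 37.169, 77.9766 (all ≥ 0, as they must be for A^T A). The largest is λ_max ≈ 77.9766, hence ||A||_2 = sqrt(λ_max) ≈ 8.8304.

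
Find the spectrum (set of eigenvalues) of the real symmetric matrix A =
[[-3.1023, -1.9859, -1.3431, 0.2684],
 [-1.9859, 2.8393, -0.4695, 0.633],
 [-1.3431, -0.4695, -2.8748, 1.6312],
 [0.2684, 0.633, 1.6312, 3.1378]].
sigma(A) ≈ {-5, -2, 3, 4}

A is real symmetric, so its spectrum consists of real eigenvalues. Expanding the characteristic polynomial of the displayed matrix gives
  det(λ I - A) = p(λ) = λ^4 + (0)λ^3 + (-27)λ^2 + (14)λ + (120.0011).
Solving p(λ) = 0 yields eigenvalues ≈ -5, -2, 3, 4. (A is shown rounded to 4 decimals, so these recover the underlying integer eigenvalues to within that precision.)
Verification: the trace of A = 0 equals the sum of eigenvalues 0, and det(A) ≈ 120.0011 matches the eigenvalue product 120.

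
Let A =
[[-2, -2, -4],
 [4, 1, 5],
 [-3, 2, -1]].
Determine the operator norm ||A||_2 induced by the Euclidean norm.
||A||_2 = sqrt((80 + sqrt(3316))/2) ≈ 8.2941 (= sqrt(largest eigenvalue of A^T A))

||A||_2 = sigma_max(A) = sqrt(lambda_max(A^T A)). Form the symmetric matrix M = A^T A =
[[29, 2, 31],
 [2, 9, 11],
 [31, 11, 42]].
Its characteristic polynomial (trace, sum of principal 2x2 minors, determinant of M give the coefficients) is
  p(λ) = det(λ I - M) = λ^3 - 80λ^2 + 771λ.
The constant term is 0, so λ = 0 is a root. Dividing out λ leaves p(λ) = λ(λ^2 - 80λ + 771). For λ^2 - 80λ + 771 the discriminant is 3316. It is nonnegative but not a perfect square, so the roots are real and irrational: λ = (80 ± sqrt(3316))/2 ≈ 68.7924, 11.2076.
So the eigenvalues of A^T A are ≈ 0, 11.2076, 68.7924 (all ≥ 0, as they must be for A^T A). The largest is λ_max = (80 + sqrt(3316))/2 ≈ 68.7924, hence ||A||_2 = sqrt(λ_max) = sqrt((80 + sqrt(3316))/2) ≈ 8.2941.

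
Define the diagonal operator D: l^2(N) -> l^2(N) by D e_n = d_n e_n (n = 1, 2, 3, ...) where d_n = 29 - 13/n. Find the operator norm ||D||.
||D|| = 29

For a diagonal operator on l^2 with entries d_n, ||D|| = sup_n |d_n|. Here d_1 = 16, d_2 = 45/2, ..., and d_n = 29 - 13/n increases monotonically toward 29. All terms lie in [16, 29), so |d_n| = d_n and the supremum is the limit 29, which is not attained by any individual d_n. Hence ||D|| = 29.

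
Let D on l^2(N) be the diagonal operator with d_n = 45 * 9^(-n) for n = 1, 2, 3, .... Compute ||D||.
||D|| = 5 (attained at n = 1)

For D diagonal, ||D|| = sup_n |d_n|. The sequence d_n = 45 * 9^(-n) is positive and strictly decreasing (ratio 9^(-1) < 1), so the supremum is d_1 = 45/9 = 5. Hence ||D|| = 5.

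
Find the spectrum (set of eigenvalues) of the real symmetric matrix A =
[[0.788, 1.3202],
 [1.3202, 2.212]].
sigma(A) ≈ {0, 3}

A is real symmetric, so its spectrum consists of real eigenvalues. Expanding the characteristic polynomial of the displayed matrix gives
  det(λ I - A) = p(λ) = λ^2 + (-3)λ + (0).
Solving p(λ) = 0 yields eigenvalues ≈ 0, 3. (A is shown rounded to 4 decimals, so these recover the underlying integer eigenvalues to within that precision.)
Verification: the trace of A = 3 equals the sum of eigenvalues 3, and det(A) ≈ 0.0001 matches the eigenvalue product 0.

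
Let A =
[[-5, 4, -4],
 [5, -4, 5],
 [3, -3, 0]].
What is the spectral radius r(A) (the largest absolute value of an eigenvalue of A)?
r(A) ≈ 5.0965

The eigenvalues of A are the roots of its characteristic polynomial. With M = A (coefficients from the trace, the sum of principal 2x2 minors, and det A):
  p(λ) = det(λ I - M) = λ^3 + 9λ^2 + 27λ + 3.
No integer candidate from the rational root theorem (±divisors of 3) is a root, so the roots are irrational. The cubic discriminant is Δ = -15552 < 0, so there is one real root and a complex-conjugate pair. p(-1) = -16 and p(0) = 3 have opposite signs, so a root lies in (-1, 0); Newton's method refines it to λ ≈ -0.1155. Dividing out (λ - (-0.1155)) leaves approximately λ^2 + 8.8845λ + 25.9738. For λ^2 + 8.8845λ + 25.9738 the discriminant is -24.961. It is negative, so the remaining roots are the complex-conjugate pair λ ≈ -4.4422 ± 2.498i. Their product equals the constant term, so |λ|^2 ≈ 25.9738 and |λ| ≈ 5.0965.
Thus the eigenvalues (to 4 decimals) are -0.1155 (modulus 0.1155); -4.4422 ± 2.498i (modulus 5.0965). The spectral radius is the largest modulus: r(A) ≈ 5.0965. (Cross-check: r(A) ≤ ||A||_2 ≈ 11.6233; equality holds whenever A is normal, though it can also hold for some non-normal A.)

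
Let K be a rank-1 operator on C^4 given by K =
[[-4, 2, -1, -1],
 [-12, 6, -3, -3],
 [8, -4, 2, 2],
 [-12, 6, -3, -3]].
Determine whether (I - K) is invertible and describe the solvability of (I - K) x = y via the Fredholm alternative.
(I - K) is singular (det(I - K) = 0, i.e. 1 ∈ sigma(K)). (I - K) x = y is solvable iff y ⊥ ker((I - K)^*) = span{(-4, 2, -1, -1)}, i.e. iff -4y_1 + 2y_2 - y_3 - y_4 = 0. When solvable, the solutions are x = y + c·(1, 3, -2, 3), c arbitrary (ker(I - K) = span{(1, 3, -2, 3)}, dimension 1).

K has rank 1, so it is an outer product K = u v^T: every row of K is a multiple of one row vector. Reading off the entries, u = (1, 3, -2, 3) and v = (-4, 2, -1, -1) (row i of K equals u_i·v^T). A rank-one matrix u v^T satisfies K u = u (v·u) and kills the (3)-dimensional subspace v^⊥, so its characteristic polynomial is lambda^3 (lambda - v·u) with v·u = tr K = 1. Hence the eigenvalues of I - K are 1 (multiplicity 3) and 1 - (1) = 0, so det(I - K) = 0. (Direct check: I - K =
[[5, -2, 1, 1],
 [12, -5, 3, 3],
 [-8, 4, -1, -2],
 [12, -6, 3, 4]]
has determinant 0.) So 1 is an eigenvalue of K and (I - K) is not invertible. The finite-dimensional Fredholm alternative says: either (I - K) is invertible, or ker(I - K) ≠ {0} and then range(I - K) = ker((I - K)^*)^⊥, with dim ker(I - K) = dim ker((I - K)^*). We are in the second case, so we need both kernels. Kernel of I - K: (I - K) u = u - u (v·u) = u - u = 0, so ker(I - K) = span{u} = span{(1, 3, -2, 3)} (it is exactly 1-dimensional because rank(I - K) = 3). Kernel of the adjoint: K is real, so (I - K)^* = I - K^T = I - v u^T, and (I - v u^T) v = v - v (u·v) = 0; hence ker((I - K)^*) = span{v} = span{(-4, 2, -1, -1)}. Therefore (I - K) x = y is solvable iff <y, v> = 0, i.e. iff -4y_1 + 2y_2 - y_3 - y_4 = 0. When this holds, K y = u (v·y) = 0, so (I - K) y = y and x = y is a particular solution; the full solution set is the line x = y + c·u = y + c·(1, 3, -2, 3), c ∈ C.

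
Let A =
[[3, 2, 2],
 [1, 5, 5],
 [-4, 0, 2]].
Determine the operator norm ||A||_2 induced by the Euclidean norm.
||A||_2 ≈ 7.9168 (= sqrt(largest eigenvalue of A^T A))

||A||_2 = sigma_max(A) = sqrt(lambda_max(A^T A)). Form the symmetric matrix M = A^T A =
[[26, 11, 3],
 [11, 29, 29],
 [3, 29, 33]].
Its characteristic polynomial (trace, sum of principal 2x2 minors, determinant of M give the coefficients) is
  p(λ) = det(λ I - M) = λ^3 - 88λ^2 + 1598λ - 676.
No integer candidate from the rational root theorem (±divisors of 676) is a root, so the roots are irrational. The cubic discriminant is Δ = 3308546800 > 0, so there are three distinct real roots. p(0) = -676 and p(1) = 835 have opposite signs, so a root lies in (0, 1); Newton's method refines it to λ ≈ 0.4333. p(24) = 812 and p(25) = -101 have opposite signs, so a root lies in (24, 25); Newton's method refines it to λ ≈ 24.8909. p(62) = -1544 and p(63) = 773 have opposite signs, so a root lies in (62, 63); Newton's method refines it to λ ≈ 62.6758. Check (Vieta): the three roots sum to 88, matching tr M = 88.
So the eigenvalues of A^T A are ≈ 0.4333, 24.8909, 62.6758 (all ≥ 0, as they must be for A^T A). The largest is λ_max ≈ 62.6758, hence ||A||_2 = sqrt(λ_max) ≈ 7.9168.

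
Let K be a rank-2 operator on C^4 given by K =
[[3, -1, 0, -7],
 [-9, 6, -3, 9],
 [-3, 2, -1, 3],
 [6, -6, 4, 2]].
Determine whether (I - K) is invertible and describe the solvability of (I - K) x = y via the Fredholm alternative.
(I - K) is invertible (det(I - K) = 97 ≠ 0), so for every y in C^4 the equation (I - K) x = y has a unique solution.

K has rank 2 and factors as K = U V^T = u1 v1^T + u2 v2^T with u1 = (1, 0, 0, -2), v1 = (-3, 3, -2, -1), u2 = (-2, 3, 1, 0), v2 = (-3, 2, -1, 3) (multiplying out reproduces the displayed K). The nonzero eigenvalues of U V^T coincide with those of the 2 x 2 matrix G = V^T U = [[v1·u1, v1·u2], [v2·u1, v2·u2]] = [[-1, 13], [-9, 11]], and by the Sylvester determinant identity det(I_4 - U V^T) = det(I_2 - V^T U) = det([[2, -13], [9, -10]]) = (2)(-10) - (-13)(9) = 97. (Direct check: I - K =
[[-2, 1, 0, 7],
 [9, -5, 3, -9],
 [3, -2, 2, -3],
 [-6, 6, -4, -1]]
has determinant 97.) The finite-dimensional Fredholm alternative says: either (I - K) is invertible, or ker(I - K) ≠ {0} and then range(I - K) = ker((I - K)^*)^⊥, with dim ker(I - K) = dim ker((I - K)^*). Since det(I - K) ≠ 0, 1 is not an eigenvalue of K and ker(I - K) = {0}, so we are in the first case: for every y there is a unique x = (I - K)^(-1) y. (Explicitly, by the Woodbury identity, (I - U V^T)^(-1) = I + U (I_2 - G)^(-1) V^T.)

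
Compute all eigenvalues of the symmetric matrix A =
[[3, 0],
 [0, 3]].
sigma(A) ≈ {3} (3 with multiplicity 2)

A is real symmetric, so its spectrum consists of real eigenvalues. Expanding the characteristic polynomial of the displayed matrix gives
  det(λ I - A) = p(λ) = λ^2 + (-6)λ + (9).
Solving p(λ) = 0 yields eigenvalues ≈ 3, 3. (A is shown rounded to 4 decimals, so these recover the underlying integer eigenvalues to within that precision.)
Verification: the trace of A = 6 equals the sum of eigenvalues 6, and det(A) ≈ 9.0000 matches the eigenvalue product 9.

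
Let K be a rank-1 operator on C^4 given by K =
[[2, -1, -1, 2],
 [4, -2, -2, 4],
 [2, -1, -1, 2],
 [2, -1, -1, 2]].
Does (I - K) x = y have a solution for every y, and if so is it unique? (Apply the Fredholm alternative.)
(I - K) is singular (det(I - K) = 0, i.e. 1 ∈ sigma(K)). (I - K) x = y is solvable iff y ⊥ ker((I - K)^*) = span{(2, -1, -1, 2)}, i.e. iff 2y_1 - y_2 - y_3 + 2y_4 = 0. When solvable, the solutions are x = y + c·(1, 2, 1, 1), c arbitrary (ker(I - K) = span{(1, 2, 1, 1)}, dimension 1).

K has rank 1, so it is an outer product K = u v^T: every row of K is a multiple of one row vector. Reading off the entries, u = (1, 2, 1, 1) and v = (2, -1, -1, 2) (row i of K equals u_i·v^T). A rank-one matrix u v^T satisfies K u = u (v·u) and kills the (3)-dimensional subspace v^⊥, so its characteristic polynomial is lambda^3 (lambda - v·u) with v·u = tr K = 1. Hence the eigenvalues of I - K are 1 (multiplicity 3) and 1 - (1) = 0, so det(I - K) = 0. (Direct check: I - K =
[[-1, 1, 1, -2],
 [-4, 3, 2, -4],
 [-2, 1, 2, -2],
 [-2, 1, 1, -1]]
has determinant 0.) So 1 is an eigenvalue of K and (I - K) is not invertible. The finite-dimensional Fredholm alternative says: either (I - K) is invertible, or ker(I - K) ≠ {0} and then range(I - K) = ker((I - K)^*)^⊥, with dim ker(I - K) = dim ker((I - K)^*). We are in the second case, so we need both kernels. Kernel of I - K: (I - K) u = u - u (v·u) = u - u = 0, so ker(I - K) = span{u} = span{(1, 2, 1, 1)} (it is exactly 1-dimensional because rank(I - K) = 3). Kernel of the adjoint: K is real, so (I - K)^* = I - K^T = I - v u^T, and (I - v u^T) v = v - v (u·v) = 0; hence ker((I - K)^*) = span{v} = span{(2, -1, -1, 2)}. Therefore (I - K) x = y is solvable iff <y, v> = 0, i.e. iff 2y_1 - y_2 - y_3 + 2y_4 = 0. When this holds, K y = u (v·y) = 0, so (I - K) y = y and x = y is a particular solution; the full solution set is the line x = y + c·u = y + c·(1, 2, 1, 1), c ∈ C.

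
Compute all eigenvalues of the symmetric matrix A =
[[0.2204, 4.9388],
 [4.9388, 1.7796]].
sigma(A) ≈ {-4, 6}

A is real symmetric, so its spectrum consists of real eigenvalues. Expanding the characteristic polynomial of the displayed matrix gives
  det(λ I - A) = p(λ) = λ^2 + (-2)λ + (-24).
Solving p(λ) = 0 yields eigenvalues ≈ -4, 6. (A is shown rounded to 4 decimals, so these recover the underlying integer eigenvalues to within that precision.)
Verification: the trace of A = 2 equals the sum of eigenvalues 2, and det(A) ≈ -23.9995 matches the eigenvalue product -24.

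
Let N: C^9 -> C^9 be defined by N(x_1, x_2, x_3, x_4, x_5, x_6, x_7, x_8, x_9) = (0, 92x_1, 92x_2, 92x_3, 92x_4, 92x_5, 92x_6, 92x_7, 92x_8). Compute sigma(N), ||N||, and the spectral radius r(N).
sigma(N) = {0}; ||N|| = 92; r(N) = 0. (N is nilpotent with N^9 = 0.)

On C^9, N is a strictly lower-triangular matrix with 92 on the subdiagonal and zeros elsewhere, so its characteristic polynomial is lambda^9 and every eigenvalue is 0: sigma(N) = {0}. For the operator norm, N e_i = 92e_{i+1} for i = 1, ..., 8 and N e_9 = 0, so the singular values of N are 92 (with multiplicity 8) and 0; hence ||N|| = 92. The spectral radius r(N) = max|lambda| = 0. Note ||N|| > r(N) — characteristic of non-normal nilpotent operators. Indeed N^9 = 0.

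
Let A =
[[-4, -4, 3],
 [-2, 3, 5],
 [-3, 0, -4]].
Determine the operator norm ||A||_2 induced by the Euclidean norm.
||A||_2 ≈ 7.3508 (= sqrt(largest eigenvalue of A^T A))

||A||_2 = sigma_max(A) = sqrt(lambda_max(A^T A)). Form the symmetric matrix M = A^T A =
[[29, 10, -10],
 [10, 25, 3],
 [-10, 3, 50]].
Its characteristic polynomial (trace, sum of principal 2x2 minors, determinant of M give the coefficients) is
  p(λ) = det(λ I - M) = λ^3 - 104λ^2 + 3216λ - 27889.
No integer candidate from the rational root theorem (±divisors of 27889) is a root, so the roots are irrational. The cubic discriminant is Δ = 234008389 > 0, so there are three distinct real roots. p(14) = -505 and p(15) = 326 have opposite signs, so a root lies in (14, 15); Newton's method refines it to λ ≈ 14.5901. p(35) = 146 and p(36) = -241 have opposite signs, so a root lies in (35, 36); Newton's method refines it to λ ≈ 35.3758. p(54) = -25 and p(55) = 766 have opposite signs, so a root lies in (54, 55); Newton's method refines it to λ ≈ 54.0341. Check (Vieta): the three roots sum to 104, matching tr M = 104.
So the eigenvalues of A^T A are ≈ 14.5901, 35.3758, 54.0341 (all ≥ 0, as they must be for A^T A). The largest is λ_max ≈ 54.0341, hence ||A||_2 = sqrt(λ_max) ≈ 7.3508.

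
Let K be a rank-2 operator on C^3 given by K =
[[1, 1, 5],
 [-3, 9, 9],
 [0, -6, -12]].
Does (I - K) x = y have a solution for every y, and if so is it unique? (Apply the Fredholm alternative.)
(I - K) is invertible (det(I - K) = -51 ≠ 0), so for every y in C^3 the equation (I - K) x = y has a unique solution.

K has rank 2 and factors as K = U V^T = u1 v1^T + u2 v2^T with u1 = (-1, -3, 3), v1 = (1, -3, -3), u2 = (2, 0, -3), v2 = (1, -1, 1) (multiplying out reproduces the displayed K). The nonzero eigenvalues of U V^T coincide with those of the 2 x 2 matrix G = V^T U = [[v1·u1, v1·u2], [v2·u1, v2·u2]] = [[-1, 11], [5, -1]], and by the Sylvester determinant identity det(I_3 - U V^T) = det(I_2 - V^T U) = det([[2, -11], [-5, 2]]) = (2)(2) - (-11)(-5) = -51. (Direct check: I - K =
[[0, -1, -5],
 [3, -8, -9],
 [0, 6, 13]]
has determinant -51.) The finite-dimensional Fredholm alternative says: either (I - K) is invertible, or ker(I - K) ≠ {0} and then range(I - K) = ker((I - K)^*)^⊥, with dim ker(I - K) = dim ker((I - K)^*). Since det(I - K) ≠ 0, 1 is not an eigenvalue of K and ker(I - K) = {0}, so we are in the first case: for every y there is a unique x = (I - K)^(-1) y. (Explicitly, by the Woodbury identity, (I - U V^T)^(-1) = I + U (I_2 - G)^(-1) V^T.)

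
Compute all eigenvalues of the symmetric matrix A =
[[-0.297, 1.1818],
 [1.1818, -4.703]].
sigma(A) ≈ {-5, 0}

A is real symmetric, so its spectrum consists of real eigenvalues. Expanding the characteristic polynomial of the displayed matrix gives
  det(λ I - A) = p(λ) = λ^2 + (5)λ + (0).
Solving p(λ) = 0 yields eigenvalues ≈ -5, 0. (A is shown rounded to 4 decimals, so these recover the underlying integer eigenvalues to within that precision.)
Verification: the trace of A = -5 equals the sum of eigenvalues -5, and det(A) ≈ 0.0001 matches the eigenvalue product 0.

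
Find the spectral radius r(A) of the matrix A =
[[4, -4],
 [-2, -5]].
r(A) = (1 + sqrt(113))/2 ≈ 5.8151

The eigenvalues of A are the roots of its characteristic polynomial. With M = A (coefficients from the trace and determinant):
  p(λ) = det(λ I - M) = λ^2 + λ - 28.
For λ^2 + λ - 28 the discriminant is 113. It is nonnegative but not a perfect square, so the roots are real and irrational: λ = (-1 ± sqrt(113))/2 ≈ 4.8151, -5.8151.
Thus the eigenvalues (to 4 decimals) are 4.8151 (modulus 4.8151); -5.8151 (modulus 5.8151). The spectral radius is the largest modulus: r(A) = (1 + sqrt(113))/2 ≈ 5.8151. (Cross-check: r(A) ≤ ||A||_2 ≈ 6.5264; equality holds whenever A is normal, though it can also hold for some non-normal A.)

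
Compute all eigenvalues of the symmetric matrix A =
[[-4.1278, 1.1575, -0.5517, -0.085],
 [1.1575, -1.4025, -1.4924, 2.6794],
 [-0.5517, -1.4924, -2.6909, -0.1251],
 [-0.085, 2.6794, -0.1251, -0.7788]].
sigma(A) ≈ {-5, -4, -2, 2}

A is real symmetric, so its spectrum consists of real eigenvalues. Expanding the characteristic polynomial of the displayed matrix gives
  det(λ I - A) = p(λ) = λ^4 + (9)λ^3 + (16)λ^2 + (-36)λ + (-80.0017).
Solving p(λ) = 0 yields eigenvalues ≈ -5, -4, -2, 2. (A is shown rounded to 4 decimals, so these recover the underlying integer eigenvalues to within that precision.)
Verification: the trace of A = -9 equals the sum of eigenvalues -9, and det(A) ≈ -80.0017 matches the eigenvalue product -80.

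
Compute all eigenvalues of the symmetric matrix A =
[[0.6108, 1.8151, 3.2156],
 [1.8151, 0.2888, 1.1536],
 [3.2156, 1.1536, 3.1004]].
sigma(A) ≈ {-2, 0, 6}

A is real symmetric, so its spectrum consists of real eigenvalues. Expanding the characteristic polynomial of the displayed matrix gives
  det(λ I - A) = p(λ) = λ^3 + (-4)λ^2 + (-12)λ + (0).
Solving p(λ) = 0 yields eigenvalues ≈ -2, 0, 6. (A is shown rounded to 4 decimals, so these recover the underlying integer eigenvalues to within that precision.)
Verification: the trace of A = 4 equals the sum of eigenvalues 4, and det(A) ≈ -0.0004 matches the eigenvalue product 0.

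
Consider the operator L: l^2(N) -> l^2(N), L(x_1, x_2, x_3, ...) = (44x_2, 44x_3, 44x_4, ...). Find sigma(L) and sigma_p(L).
sigma(L) = closed disk {z in C : |z| ≤ 44}; sigma_p(L) = open disk {z in C : |z| < 44}

Note L = 44·V where V is the unit left shift (V x)_k = x_{k+1}; so sigma(L) = 44·sigma(V) and ||L|| = 44||V||. ||L x||^2 = 1936sum_{k≥2} |x_k|^2 ≤ 1936||x||^2, with equality on {x : x_1 = 0}, so ||L|| = 44. For any lambda with |lambda| < 44, set r = lambda/44 (|r| < 1); the vector x = (1, r, r^2, ...) is in l^2 and satisfies L x = 44(r, r^2, ...) = lambda x, so lambda is an eigenvalue. On the boundary |lambda| = 44 the geometric series diverges, so no l^2 eigenvector exists, but these lambda lie in the approximate point spectrum. Hence sigma(L) is the closed disk of radius 44 and sigma_p(L) is the open disk.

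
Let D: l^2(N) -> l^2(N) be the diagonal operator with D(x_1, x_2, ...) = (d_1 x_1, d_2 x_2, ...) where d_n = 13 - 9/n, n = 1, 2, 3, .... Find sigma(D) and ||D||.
sigma(D) = {13 - 9/n : n ≥ 1} ∪ {13}; ||D|| = 13

A bounded diagonal operator on l^2 with diagonal entries d_n has spectrum equal to the closure of {d_n : n ≥ 1}: every d_n is an eigenvalue (with eigenvector e_n), so {d_n} ⊂ sigma(D); the spectrum is closed, so its closure is too; and for lambda not in the closure, (D - lambda I) has bounded inverse (the diagonal entries 1/(d_n - lambda) are bounded). For our sequence d_n = 13 - 9/n, n = 1, 2, 3, ...:
  - {d_n} = {13 - 9/n : n ≥ 1}; the only limit point is 13
  - closure = {13 - 9/n : n ≥ 1} ∪ {13}
For the norm: a diagonal operator has ||D|| = sup_n |d_n|. Here d_n = 13 - 9/n increases monotonically from d_1 = 4 toward 13, with all terms in [4, 13); so sup_n |d_n| = 13 (the supremum is the limit, not attained). So ||D|| = 13.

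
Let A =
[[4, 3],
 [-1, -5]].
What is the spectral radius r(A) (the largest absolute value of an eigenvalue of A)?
r(A) = (1 + sqrt(69))/2 ≈ 4.6533

The eigenvalues of A are the roots of its characteristic polynomial. With M = A (coefficients from the trace and determinant):
  p(λ) = det(λ I - M) = λ^2 + λ - 17.
For λ^2 + λ - 17 the discriminant is 69. It is nonnegative but not a perfect square, so the roots are real and irrational: λ = (-1 ± sqrt(69))/2 ≈ 3.6533, -4.6533.
Thus the eigenvalues (to 4 decimals) are 3.6533 (modulus 3.6533); -4.6533 (modulus 4.6533). The spectral radius is the largest modulus: r(A) = (1 + sqrt(69))/2 ≈ 4.6533. (Cross-check: r(A) ≤ ||A||_2 ≈ 6.6713; equality holds whenever A is normal, though it can also hold for some non-normal A.)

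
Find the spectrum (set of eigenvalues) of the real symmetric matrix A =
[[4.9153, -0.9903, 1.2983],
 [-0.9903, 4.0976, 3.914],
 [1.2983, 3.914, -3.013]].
sigma(A) ≈ {-5, 5, 6}

A is real symmetric, so its spectrum consists of real eigenvalues. Expanding the characteristic polynomial of the displayed matrix gives
  det(λ I - A) = p(λ) = λ^3 + (-6)λ^2 + (-25)λ + (150).
Solving p(λ) = 0 yields eigenvalues ≈ -5, 5, 6. (A is shown rounded to 4 decimals, so these recover the underlying integer eigenvalues to within that precision.)
Verification: the trace of A = 6 equals the sum of eigenvalues 6, and det(A) ≈ -150.0006 matches the eigenvalue product -150.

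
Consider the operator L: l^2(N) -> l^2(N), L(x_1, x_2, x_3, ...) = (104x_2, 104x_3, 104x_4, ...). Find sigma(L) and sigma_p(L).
sigma(L) = closed disk {z in C : |z| ≤ 104}; sigma_p(L) = open disk {z in C : |z| < 104}

Note L = 104·V where V is the unit left shift (V x)_k = x_{k+1}; so sigma(L) = 104·sigma(V) and ||L|| = 104||V||. ||L x||^2 = 10816sum_{k≥2} |x_k|^2 ≤ 10816||x||^2, with equality on {x : x_1 = 0}, so ||L|| = 104. For any lambda with |lambda| < 104, set r = lambda/104 (|r| < 1); the vector x = (1, r, r^2, ...) is in l^2 and satisfies L x = 104(r, r^2, ...) = lambda x, so lambda is an eigenvalue. On the boundary |lambda| = 104 the geometric series diverges, so no l^2 eigenvector exists, but these lambda lie in the approximate point spectrum. Hence sigma(L) is the closed disk of radius 104 and sigma_p(L) is the open disk.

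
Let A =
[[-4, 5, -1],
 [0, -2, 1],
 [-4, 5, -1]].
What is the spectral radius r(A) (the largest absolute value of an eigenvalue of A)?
r(A) = (7 + sqrt(29))/2 ≈ 6.1926

The eigenvalues of A are the roots of its characteristic polynomial. With M = A (coefficients from the trace, the sum of principal 2x2 minors, and det A):
  p(λ) = det(λ I - M) = λ^3 + 7λ^2 + 5λ.
The constant term is 0, so λ = 0 is a root. Dividing out λ leaves p(λ) = λ(λ^2 + 7λ + 5). For λ^2 + 7λ + 5 the discriminant is 29. It is nonnegative but not a perfect square, so the roots are real and irrational: λ = (-7 ± sqrt(29))/2 ≈ -0.8074, -6.1926.
Thus the eigenvalues (to 4 decimals) are -0.8074 (modulus 0.8074); -6.1926 (modulus 6.1926); 0 (modulus 0). The spectral radius is the largest modulus: r(A) = (7 + sqrt(29))/2 ≈ 6.1926. (Cross-check: r(A) ≤ ||A||_2 ≈ 9.3249; equality holds whenever A is normal, though it can also hold for some non-normal A.)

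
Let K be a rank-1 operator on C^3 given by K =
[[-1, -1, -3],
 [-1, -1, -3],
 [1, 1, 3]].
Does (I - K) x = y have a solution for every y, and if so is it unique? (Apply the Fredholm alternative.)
(I - K) is singular (det(I - K) = 0, i.e. 1 ∈ sigma(K)). (I - K) x = y is solvable iff y ⊥ ker((I - K)^*) = span{(-1, -1, -3)}, i.e. iff -y_1 - y_2 - 3y_3 = 0. When solvable, the solutions are x = y + c·(1, 1, -1), c arbitrary (ker(I - K) = span{(1, 1, -1)}, dimension 1).

K has rank 1, so it is an outer product K = u v^T: every row of K is a multiple of one row vector. Reading off the entries, u = (1, 1, -1) and v = (-1, -1, -3) (row i of K equals u_i·v^T). A rank-one matrix u v^T satisfies K u = u (v·u) and kills the (2)-dimensional subspace v^⊥, so its characteristic polynomial is lambda^2 (lambda - v·u) with v·u = tr K = 1. Hence the eigenvalues of I - K are 1 (multiplicity 2) and 1 - (1) = 0, so det(I - K) = 0. (Direct check: I - K =
[[2, 1, 3],
 [1, 2, 3],
 [-1, -1, -2]]
has determinant 0.) So 1 is an eigenvalue of K and (I - K) is not invertible. The finite-dimensional Fredholm alternative says: either (I - K) is invertible, or ker(I - K) ≠ {0} and then range(I - K) = ker((I - K)^*)^⊥, with dim ker(I - K) = dim ker((I - K)^*). We are in the second case, so we need both kernels. Kernel of I - K: (I - K) u = u - u (v·u) = u - u = 0, so ker(I - K) = span{u} = span{(1, 1, -1)} (it is exactly 1-dimensional because rank(I - K) = 2). Kernel of the adjoint: K is real, so (I - K)^* = I - K^T = I - v u^T, and (I - v u^T) v = v - v (u·v) = 0; hence ker((I - K)^*) = span{v} = span{(-1, -1, -3)}. Therefore (I - K) x = y is solvable iff <y, v> = 0, i.e. iff -y_1 - y_2 - 3y_3 = 0. When this holds, K y = u (v·y) = 0, so (I - K) y = y and x = y is a particular solution; the full solution set is the line x = y + c·u = y + c·(1, 1, -1), c ∈ C.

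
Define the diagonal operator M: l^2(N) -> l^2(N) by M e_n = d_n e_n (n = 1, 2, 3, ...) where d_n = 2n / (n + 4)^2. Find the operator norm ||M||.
||M|| = 1/8 (attained at n = 4)

For M diagonal, ||M|| = sup_n |d_n|. Treat f(x) = 2x / (x + 4)^2 for real x > 0. By the quotient rule, f'(x) = 2(4 - x)/(x + 4)^3, which is positive for x < 4 and negative for x > 4. So f has a unique maximum at x = 4, and since 4 is a positive integer, the supremum over n ≥ 1 is attained at n = 4: d_4 = 2·4/(4 + 4)^2 = 2·4/64 = 1/8. Hence ||M|| = 1/8.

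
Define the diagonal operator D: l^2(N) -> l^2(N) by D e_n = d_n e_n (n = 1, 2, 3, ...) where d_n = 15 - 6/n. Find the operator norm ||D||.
||D|| = 15

For a diagonal operator on l^2 with entries d_n, ||D|| = sup_n |d_n|. Here d_1 = 9, d_2 = 12, ..., and d_n = 15 - 6/n increases monotonically toward 15. All terms lie in [9, 15), so |d_n| = d_n and the supremum is the limit 15, which is not attained by any individual d_n. Hence ||D|| = 15.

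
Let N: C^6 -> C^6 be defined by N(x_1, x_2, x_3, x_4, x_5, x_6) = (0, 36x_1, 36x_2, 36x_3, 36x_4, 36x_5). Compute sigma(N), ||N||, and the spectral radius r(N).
sigma(N) = {0}; ||N|| = 36; r(N) = 0. (N is nilpotent with N^6 = 0.)

On C^6, N is a strictly lower-triangular matrix with 36 on the subdiagonal and zeros elsewhere, so its characteristic polynomial is lambda^6 and every eigenvalue is 0: sigma(N) = {0}. For the operator norm, N e_i = 36e_{i+1} for i = 1, ..., 5 and N e_6 = 0, so the singular values of N are 36 (with multiplicity 5) and 0; hence ||N|| = 36. The spectral radius r(N) = max|lambda| = 0. Note ||N|| > r(N) — characteristic of non-normal nilpotent operators. Indeed N^6 = 0.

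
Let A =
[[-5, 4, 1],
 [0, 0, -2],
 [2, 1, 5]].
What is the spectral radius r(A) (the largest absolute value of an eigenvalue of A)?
r(A) ≈ 5.4558

The eigenvalues of A are the roots of its characteristic polynomial. With M = A (coefficients from the trace, the sum of principal 2x2 minors, and det A):
  p(λ) = det(λ I - M) = λ^3 - 25λ + 26.
No integer candidate from the rational root theorem (±divisors of 26) is a root, so the roots are irrational. The cubic discriminant is Δ = 44248 > 0, so there are three distinct real roots. p(-6) = -40 and p(-5) = 26 have opposite signs, so a root lies in (-6, -5); Newton's method refines it to λ ≈ -5.4558. p(1) = 2 and p(2) = -16 have opposite signs, so a root lies in (1, 2); Newton's method refines it to λ ≈ 1.0921. p(4) = -10 and p(5) = 26 have opposite signs, so a root lies in (4, 5); Newton's method refines it to λ ≈ 4.3637. Check (Vieta): the three roots sum to 0, matching tr M = 0.
Thus the eigenvalues (to 4 decimals) are -5.4558 (modulus 5.4558); 1.0921 (modulus 1.0921); 4.3637 (modulus 4.3637). The spectral radius is the largest modulus: r(A) ≈ 5.4558. (Cross-check: r(A) ≤ ||A||_2 ≈ 6.4907; equality holds whenever A is normal, though it can also hold for some non-normal A.)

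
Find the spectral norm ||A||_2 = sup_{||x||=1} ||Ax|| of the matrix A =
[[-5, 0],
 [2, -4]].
||A||_2 = sqrt((45 + sqrt(425))/2) ≈ 5.7278 (= sqrt(largest eigenvalue of A^T A))

||A||_2 = sigma_max(A) = sqrt(lambda_max(A^T A)). Form the symmetric matrix M = A^T A =
[[29, -8],
 [-8, 16]].
Its characteristic polynomial (trace, determinant of M give the coefficients) is
  p(λ) = det(λ I - M) = λ^2 - 45λ + 400.
For λ^2 - 45λ + 400 the discriminant is 425. It is nonnegative but not a perfect square, so the roots are real and irrational: λ = (45 ± sqrt(425))/2 ≈ 32.8078, 12.1922.
So the eigenvalues of A^T A are ≈ 12.1922, 32.8078 (all ≥ 0, as they must be for A^T A). The largest is λ_max = (45 + sqrt(425))/2 ≈ 32.8078, hence ||A||_2 = sqrt(λ_max) = sqrt((45 + sqrt(425))/2) ≈ 5.7278.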